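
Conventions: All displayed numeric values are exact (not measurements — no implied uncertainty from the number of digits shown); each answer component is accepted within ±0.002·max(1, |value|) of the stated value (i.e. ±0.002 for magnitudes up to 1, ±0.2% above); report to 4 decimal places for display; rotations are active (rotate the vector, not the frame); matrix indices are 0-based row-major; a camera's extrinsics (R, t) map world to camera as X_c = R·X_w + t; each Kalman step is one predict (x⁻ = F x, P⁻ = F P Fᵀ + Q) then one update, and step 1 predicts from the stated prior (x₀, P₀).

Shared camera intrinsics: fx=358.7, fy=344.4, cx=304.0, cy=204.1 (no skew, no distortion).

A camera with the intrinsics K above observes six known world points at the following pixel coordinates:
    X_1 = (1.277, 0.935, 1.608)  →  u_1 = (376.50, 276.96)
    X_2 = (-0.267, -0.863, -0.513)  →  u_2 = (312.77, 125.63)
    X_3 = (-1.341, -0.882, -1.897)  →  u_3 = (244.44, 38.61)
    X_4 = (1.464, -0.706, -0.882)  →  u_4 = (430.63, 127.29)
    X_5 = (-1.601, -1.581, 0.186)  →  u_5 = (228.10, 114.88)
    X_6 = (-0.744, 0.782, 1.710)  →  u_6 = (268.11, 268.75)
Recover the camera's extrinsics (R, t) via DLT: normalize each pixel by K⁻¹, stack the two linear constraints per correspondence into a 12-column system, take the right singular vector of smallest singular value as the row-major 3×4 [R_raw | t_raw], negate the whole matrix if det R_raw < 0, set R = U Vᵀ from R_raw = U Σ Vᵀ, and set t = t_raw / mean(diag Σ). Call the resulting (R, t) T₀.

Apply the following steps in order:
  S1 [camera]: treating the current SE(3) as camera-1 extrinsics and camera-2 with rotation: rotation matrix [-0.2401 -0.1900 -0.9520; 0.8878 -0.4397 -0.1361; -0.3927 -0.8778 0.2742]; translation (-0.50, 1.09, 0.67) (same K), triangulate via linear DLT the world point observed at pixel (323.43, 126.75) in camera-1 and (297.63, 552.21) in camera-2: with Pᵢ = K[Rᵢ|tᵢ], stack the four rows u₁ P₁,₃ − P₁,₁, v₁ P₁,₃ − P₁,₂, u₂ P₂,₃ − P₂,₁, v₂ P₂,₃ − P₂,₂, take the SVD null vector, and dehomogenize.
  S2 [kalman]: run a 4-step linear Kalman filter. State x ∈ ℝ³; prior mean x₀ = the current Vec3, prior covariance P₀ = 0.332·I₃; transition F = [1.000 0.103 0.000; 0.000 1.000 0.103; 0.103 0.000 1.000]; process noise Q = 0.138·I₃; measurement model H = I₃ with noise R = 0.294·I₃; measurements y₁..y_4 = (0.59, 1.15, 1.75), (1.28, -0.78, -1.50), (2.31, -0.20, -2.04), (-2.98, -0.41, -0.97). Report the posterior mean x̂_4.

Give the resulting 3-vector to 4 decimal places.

result = (-0.7184, -0.4574, -1.0312)

source (pnp_recover): camera pose = R=[0.9851 0.0333 -0.1687; 0.0531 0.8743 0.4825; 0.1636 -0.4843 0.8595], t=(0.3400, -0.2399, 5.5792)
after S1 (triangulate): (-0.0330, -1.0792, -0.2725)
after S2 (kf_track): (-0.7184, -0.4574, -1.0312)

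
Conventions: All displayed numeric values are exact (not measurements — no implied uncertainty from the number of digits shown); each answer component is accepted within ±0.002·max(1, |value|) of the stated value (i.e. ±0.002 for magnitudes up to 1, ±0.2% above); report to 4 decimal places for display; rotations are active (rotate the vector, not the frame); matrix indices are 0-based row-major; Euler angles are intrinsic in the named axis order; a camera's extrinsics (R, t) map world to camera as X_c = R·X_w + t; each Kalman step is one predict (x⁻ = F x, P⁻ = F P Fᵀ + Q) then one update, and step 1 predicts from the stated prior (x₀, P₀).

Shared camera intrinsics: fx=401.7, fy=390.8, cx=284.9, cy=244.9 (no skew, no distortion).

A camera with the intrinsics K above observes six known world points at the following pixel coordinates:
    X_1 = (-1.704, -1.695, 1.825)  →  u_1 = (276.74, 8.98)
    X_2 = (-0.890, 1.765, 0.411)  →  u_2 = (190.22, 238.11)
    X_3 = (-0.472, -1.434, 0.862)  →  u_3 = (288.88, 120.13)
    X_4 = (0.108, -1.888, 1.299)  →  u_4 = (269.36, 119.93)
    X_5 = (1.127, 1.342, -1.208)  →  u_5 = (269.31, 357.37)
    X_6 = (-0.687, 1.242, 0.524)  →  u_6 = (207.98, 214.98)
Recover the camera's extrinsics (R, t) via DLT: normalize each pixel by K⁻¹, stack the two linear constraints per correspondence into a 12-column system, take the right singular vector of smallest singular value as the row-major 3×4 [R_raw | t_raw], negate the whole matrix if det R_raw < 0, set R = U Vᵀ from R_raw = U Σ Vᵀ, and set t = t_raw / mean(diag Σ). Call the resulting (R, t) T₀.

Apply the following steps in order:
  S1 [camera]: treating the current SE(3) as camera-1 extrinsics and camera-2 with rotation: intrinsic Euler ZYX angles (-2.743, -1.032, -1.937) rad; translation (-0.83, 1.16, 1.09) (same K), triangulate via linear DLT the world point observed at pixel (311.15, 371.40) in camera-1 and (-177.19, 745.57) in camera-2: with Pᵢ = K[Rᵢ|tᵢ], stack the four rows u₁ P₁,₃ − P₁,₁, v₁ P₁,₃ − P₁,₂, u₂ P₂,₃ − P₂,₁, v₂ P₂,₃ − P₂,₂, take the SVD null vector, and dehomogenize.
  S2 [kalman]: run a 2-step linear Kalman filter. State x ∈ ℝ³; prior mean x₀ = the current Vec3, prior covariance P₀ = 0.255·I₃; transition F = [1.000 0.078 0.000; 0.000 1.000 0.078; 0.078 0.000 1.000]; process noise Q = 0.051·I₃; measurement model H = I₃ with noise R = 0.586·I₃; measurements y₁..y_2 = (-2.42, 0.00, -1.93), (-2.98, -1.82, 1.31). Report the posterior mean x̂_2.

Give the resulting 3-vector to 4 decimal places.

source (pnp_recover): camera pose = R=[-0.3709 -0.4835 -0.7929; 0.5140 0.6042 -0.6089; 0.7734 -0.6334 0.0244], t=(-0.1200, -0.4299, 5.8985)
after S1 (triangulate): (1.3922, 0.9755, -1.9175)
after S2 (kf_track): (-0.7690, -0.3138, -1.0427)

result = (-0.7690, -0.3138, -1.0427)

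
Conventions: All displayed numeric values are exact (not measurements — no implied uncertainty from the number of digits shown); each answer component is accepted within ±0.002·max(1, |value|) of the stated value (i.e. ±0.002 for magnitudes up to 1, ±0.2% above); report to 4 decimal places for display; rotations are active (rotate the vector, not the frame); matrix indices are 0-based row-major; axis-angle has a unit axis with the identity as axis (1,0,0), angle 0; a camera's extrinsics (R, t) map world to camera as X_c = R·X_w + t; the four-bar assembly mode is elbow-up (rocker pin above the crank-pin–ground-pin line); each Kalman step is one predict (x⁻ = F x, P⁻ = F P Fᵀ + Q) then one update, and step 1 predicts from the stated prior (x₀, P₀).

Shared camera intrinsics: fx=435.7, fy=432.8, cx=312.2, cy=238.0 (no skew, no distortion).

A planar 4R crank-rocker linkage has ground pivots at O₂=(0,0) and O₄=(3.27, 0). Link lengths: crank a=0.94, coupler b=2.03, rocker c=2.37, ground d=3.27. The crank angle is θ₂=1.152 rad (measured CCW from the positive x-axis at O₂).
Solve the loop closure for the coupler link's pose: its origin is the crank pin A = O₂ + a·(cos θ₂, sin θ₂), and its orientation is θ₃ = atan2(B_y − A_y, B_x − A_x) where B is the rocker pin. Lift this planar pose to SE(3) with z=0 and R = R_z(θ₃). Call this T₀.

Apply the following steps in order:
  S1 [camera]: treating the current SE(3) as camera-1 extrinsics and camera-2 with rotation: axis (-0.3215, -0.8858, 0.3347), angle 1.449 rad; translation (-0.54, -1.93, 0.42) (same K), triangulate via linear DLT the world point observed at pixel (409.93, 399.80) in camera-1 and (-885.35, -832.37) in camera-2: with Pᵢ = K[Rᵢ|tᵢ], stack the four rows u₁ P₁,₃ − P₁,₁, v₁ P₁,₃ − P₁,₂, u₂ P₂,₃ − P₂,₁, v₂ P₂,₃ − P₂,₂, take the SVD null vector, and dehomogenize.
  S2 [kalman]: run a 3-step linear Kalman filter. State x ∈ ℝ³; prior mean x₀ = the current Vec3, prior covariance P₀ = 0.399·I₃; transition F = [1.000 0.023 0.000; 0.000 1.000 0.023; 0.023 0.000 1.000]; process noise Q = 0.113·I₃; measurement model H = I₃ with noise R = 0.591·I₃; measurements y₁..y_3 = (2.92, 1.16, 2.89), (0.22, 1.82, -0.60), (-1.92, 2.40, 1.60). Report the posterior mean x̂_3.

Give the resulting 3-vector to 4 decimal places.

source (fourbar_fk): coupler pose = R=[0.8177 -0.5756 0.0000; 0.5756 0.8177 0.0000; 0.0000 0.0000 1.0000], t=(0.3823, 0.8588, 0.0000)
after S1 (triangulate): (-0.1080, -0.1726, 1.7533)
after S2 (kf_track): (-0.1350, 1.5362, 1.3333)

result = (-0.1350, 1.5362, 1.3333)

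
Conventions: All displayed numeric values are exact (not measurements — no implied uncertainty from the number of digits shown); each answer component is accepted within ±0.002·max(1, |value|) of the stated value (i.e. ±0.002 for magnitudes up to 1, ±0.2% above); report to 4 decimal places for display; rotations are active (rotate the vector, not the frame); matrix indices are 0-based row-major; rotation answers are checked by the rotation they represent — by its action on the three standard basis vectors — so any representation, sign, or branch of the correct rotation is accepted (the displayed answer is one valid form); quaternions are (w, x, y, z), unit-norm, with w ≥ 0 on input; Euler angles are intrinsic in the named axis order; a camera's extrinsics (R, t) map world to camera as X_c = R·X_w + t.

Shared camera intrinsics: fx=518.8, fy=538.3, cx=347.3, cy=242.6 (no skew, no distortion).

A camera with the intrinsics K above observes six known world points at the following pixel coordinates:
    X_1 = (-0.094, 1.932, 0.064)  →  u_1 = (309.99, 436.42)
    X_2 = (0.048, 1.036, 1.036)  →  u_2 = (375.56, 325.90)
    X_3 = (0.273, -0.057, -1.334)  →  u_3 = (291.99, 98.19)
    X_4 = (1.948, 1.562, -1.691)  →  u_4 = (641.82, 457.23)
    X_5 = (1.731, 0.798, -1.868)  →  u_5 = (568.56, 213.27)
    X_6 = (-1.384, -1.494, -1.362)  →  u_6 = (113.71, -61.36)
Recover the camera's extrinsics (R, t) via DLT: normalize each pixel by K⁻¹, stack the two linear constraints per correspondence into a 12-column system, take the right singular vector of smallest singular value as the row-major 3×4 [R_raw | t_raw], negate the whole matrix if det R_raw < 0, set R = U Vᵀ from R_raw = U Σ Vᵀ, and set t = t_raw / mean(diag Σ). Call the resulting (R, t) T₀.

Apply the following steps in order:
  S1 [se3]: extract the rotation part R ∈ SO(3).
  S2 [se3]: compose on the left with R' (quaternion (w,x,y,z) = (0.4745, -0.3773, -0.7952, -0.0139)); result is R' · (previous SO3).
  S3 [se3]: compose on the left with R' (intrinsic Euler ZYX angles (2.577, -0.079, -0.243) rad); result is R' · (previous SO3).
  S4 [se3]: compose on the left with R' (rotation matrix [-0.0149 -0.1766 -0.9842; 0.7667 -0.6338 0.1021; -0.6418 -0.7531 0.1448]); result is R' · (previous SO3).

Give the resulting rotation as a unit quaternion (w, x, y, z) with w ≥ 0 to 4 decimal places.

rotation (quat) = (0.0478, -0.3920, -0.3420, -0.8527)

source (pnp_recover): camera pose = R=[0.9249 -0.0749 0.3728; -0.0079 0.9764 0.2158; -0.3802 -0.2025 0.9025], t=(-0.0801, -0.4602, 4.3000)
after S1 (rot_of_se3): [0.9249 -0.0749 0.3728; -0.0079 0.9764 0.2158; -0.3802 -0.2025 0.9025]
after S2 (compose_so3): [0.0329 0.7693 -0.6380; 0.3926 0.5771 0.7161; 0.9191 -0.2741 -0.2830]
after S3 (compose_so3): [-0.2968 -0.9393 0.1721; -0.5249 0.0099 -0.8511; 0.7978 -0.3429 -0.4960]
after S4 (compose_so3): [-0.6880 0.3497 0.6358; 0.1866 -0.7615 0.6207; 0.7013 0.5457 0.4587]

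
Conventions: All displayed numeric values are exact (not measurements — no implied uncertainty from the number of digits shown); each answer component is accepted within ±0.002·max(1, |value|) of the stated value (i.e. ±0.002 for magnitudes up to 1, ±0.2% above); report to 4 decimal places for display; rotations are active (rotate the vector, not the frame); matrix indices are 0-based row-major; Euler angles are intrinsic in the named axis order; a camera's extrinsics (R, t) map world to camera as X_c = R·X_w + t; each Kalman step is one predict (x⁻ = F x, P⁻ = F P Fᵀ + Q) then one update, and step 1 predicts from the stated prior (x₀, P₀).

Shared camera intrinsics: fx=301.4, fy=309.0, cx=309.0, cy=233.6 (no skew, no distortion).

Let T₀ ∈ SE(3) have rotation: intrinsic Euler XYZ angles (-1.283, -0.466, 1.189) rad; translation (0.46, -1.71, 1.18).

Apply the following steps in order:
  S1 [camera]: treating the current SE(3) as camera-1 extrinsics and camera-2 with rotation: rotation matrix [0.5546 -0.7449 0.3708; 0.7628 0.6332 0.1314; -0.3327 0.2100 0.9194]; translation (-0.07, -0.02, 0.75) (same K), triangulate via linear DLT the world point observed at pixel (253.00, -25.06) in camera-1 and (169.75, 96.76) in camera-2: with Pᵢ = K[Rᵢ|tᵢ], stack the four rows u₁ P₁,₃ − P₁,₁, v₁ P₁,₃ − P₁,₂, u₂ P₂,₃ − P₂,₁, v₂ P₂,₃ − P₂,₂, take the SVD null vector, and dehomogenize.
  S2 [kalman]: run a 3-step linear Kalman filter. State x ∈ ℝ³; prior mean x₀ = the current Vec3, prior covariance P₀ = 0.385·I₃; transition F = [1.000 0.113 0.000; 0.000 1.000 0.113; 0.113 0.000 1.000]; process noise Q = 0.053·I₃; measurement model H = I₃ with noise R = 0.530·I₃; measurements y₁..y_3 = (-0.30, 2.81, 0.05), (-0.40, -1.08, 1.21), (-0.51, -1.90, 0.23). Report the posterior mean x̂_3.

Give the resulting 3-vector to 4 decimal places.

after S1 (triangulate): (-1.2756, 0.2695, 0.5147)
after S2 (kf_track): (-0.6001, -0.1482, 0.2859)

result = (-0.6001, -0.1482, 0.2859)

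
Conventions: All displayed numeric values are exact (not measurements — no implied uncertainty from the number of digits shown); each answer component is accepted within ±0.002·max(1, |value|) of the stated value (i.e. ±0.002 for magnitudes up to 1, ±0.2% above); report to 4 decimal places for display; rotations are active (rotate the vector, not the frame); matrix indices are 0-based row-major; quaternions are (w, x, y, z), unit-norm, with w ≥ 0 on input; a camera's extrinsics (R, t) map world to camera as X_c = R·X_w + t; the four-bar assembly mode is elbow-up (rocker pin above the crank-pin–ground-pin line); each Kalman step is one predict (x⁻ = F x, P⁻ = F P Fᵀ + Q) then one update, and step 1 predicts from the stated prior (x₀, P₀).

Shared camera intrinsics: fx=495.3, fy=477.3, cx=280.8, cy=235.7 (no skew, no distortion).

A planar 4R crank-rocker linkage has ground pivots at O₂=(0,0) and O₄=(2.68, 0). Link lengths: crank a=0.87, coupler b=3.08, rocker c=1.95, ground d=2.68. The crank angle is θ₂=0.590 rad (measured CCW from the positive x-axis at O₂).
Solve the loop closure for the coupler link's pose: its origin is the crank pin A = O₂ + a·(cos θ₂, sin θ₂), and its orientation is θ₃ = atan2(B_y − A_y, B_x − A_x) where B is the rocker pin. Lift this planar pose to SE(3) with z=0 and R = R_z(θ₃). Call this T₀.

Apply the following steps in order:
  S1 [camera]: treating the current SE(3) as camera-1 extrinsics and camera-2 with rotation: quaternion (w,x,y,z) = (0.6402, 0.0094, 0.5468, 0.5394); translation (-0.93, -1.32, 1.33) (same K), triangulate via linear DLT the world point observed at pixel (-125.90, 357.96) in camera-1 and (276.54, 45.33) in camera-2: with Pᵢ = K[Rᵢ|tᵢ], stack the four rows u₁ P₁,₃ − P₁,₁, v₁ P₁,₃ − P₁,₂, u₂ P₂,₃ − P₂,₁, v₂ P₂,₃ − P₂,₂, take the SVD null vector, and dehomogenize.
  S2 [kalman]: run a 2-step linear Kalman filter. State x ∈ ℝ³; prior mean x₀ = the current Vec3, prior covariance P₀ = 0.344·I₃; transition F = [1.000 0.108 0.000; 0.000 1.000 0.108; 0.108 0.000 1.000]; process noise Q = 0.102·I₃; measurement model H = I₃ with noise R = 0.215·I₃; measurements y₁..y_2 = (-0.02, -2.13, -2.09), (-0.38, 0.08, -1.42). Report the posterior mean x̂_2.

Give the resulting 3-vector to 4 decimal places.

source (fourbar_fk): coupler pose = R=[0.9107 -0.4130 0.0000; 0.4130 0.9107 0.0000; 0.0000 0.0000 1.0000], t=(0.7229, 0.4840, 0.0000)
after S1 (triangulate): (-1.8111, 0.7071, 1.4840)
after S2 (kf_track): (-0.5624, -0.5558, -1.2313)

result = (-0.5624, -0.5558, -1.2313)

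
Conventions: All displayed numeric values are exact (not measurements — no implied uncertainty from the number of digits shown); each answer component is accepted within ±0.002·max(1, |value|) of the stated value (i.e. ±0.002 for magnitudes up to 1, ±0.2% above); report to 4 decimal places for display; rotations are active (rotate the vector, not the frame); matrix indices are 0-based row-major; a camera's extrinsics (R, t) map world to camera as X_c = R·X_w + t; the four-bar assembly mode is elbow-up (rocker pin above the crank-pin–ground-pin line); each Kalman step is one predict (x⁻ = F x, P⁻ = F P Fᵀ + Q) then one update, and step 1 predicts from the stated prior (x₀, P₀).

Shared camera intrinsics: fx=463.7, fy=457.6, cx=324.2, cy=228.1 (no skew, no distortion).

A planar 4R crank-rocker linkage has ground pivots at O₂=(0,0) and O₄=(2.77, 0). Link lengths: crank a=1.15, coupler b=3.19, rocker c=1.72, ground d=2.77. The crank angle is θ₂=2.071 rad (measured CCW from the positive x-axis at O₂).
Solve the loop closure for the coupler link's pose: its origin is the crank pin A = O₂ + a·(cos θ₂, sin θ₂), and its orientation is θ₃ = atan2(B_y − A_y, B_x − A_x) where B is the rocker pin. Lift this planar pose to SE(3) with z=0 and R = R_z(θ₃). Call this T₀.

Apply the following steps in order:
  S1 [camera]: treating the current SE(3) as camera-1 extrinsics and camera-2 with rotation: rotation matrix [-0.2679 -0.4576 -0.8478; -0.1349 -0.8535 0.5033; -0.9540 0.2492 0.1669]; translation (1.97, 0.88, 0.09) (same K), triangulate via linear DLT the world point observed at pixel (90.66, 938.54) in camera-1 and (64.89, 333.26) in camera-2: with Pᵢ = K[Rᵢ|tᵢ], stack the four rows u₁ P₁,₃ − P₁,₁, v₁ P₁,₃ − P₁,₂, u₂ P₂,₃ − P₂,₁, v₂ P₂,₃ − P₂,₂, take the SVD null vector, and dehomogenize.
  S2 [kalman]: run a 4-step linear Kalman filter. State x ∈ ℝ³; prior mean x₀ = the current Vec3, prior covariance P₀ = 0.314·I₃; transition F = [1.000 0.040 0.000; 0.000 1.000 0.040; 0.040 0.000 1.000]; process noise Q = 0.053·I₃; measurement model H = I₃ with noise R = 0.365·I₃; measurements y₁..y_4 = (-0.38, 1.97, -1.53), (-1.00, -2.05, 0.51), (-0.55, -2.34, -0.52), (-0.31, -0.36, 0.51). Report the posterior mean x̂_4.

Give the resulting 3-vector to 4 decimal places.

result = (-0.4664, -0.5023, 0.1114)

source (fourbar_fk): coupler pose = R=[0.9758 -0.2189 0.0000; 0.2189 0.9758 0.0000; 0.0000 0.0000 1.0000], t=(-0.5515, 1.0091, 0.0000)
after S1 (triangulate): (0.0381, 1.8870, 1.8413)
after S2 (kf_track): (-0.4664, -0.5023, 0.1114)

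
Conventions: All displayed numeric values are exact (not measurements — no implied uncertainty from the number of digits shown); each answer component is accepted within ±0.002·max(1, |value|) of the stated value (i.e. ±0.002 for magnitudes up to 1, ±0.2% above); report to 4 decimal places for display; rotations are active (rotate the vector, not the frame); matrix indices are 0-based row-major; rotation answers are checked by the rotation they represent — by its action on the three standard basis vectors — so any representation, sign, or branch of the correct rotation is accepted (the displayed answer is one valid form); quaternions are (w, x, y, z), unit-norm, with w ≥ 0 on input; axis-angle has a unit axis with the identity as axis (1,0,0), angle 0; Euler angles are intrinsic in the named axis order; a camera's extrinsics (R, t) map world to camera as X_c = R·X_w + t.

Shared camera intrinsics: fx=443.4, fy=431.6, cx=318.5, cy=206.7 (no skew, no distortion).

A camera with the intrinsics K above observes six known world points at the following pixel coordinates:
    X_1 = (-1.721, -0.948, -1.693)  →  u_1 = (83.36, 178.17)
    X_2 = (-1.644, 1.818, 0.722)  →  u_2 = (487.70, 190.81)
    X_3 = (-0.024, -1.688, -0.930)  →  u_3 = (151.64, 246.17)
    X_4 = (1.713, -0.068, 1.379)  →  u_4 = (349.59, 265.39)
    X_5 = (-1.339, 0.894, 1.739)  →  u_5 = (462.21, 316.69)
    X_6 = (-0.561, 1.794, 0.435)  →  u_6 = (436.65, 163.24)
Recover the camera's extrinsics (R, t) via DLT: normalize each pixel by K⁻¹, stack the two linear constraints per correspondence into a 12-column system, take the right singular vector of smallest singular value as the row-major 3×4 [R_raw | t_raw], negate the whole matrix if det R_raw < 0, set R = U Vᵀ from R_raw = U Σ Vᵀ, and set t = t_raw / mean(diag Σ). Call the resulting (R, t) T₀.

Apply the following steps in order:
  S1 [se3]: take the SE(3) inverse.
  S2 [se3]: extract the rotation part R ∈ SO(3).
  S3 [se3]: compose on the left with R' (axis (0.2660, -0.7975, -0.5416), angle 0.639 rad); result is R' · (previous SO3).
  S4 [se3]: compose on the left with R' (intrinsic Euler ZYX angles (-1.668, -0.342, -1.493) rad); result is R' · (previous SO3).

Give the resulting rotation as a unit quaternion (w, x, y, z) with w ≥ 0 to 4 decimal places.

source (pnp_recover): camera pose = R=[0.0097 0.7748 0.6322; -0.1469 -0.6242 0.7673; 0.9891 -0.1003 0.1077], t=(-0.3000, 0.1900, 5.7899)
after S1 (invert_se3): R=[0.0097 -0.1469 0.9891; 0.7748 -0.6242 -0.1003; 0.6322 0.7673 0.1077], t=(-5.6961, 0.9318, -0.5797)
after S2 (rot_of_se3): [0.0097 -0.1469 0.9891; 0.7748 -0.6242 -0.1003; 0.6322 0.7673 0.1077]
after S3 (compose_so3): [-0.0929 -0.6822 0.7253; 0.6691 -0.5821 -0.4619; 0.7373 0.4424 0.5105]
after S4 (compose_so3): [0.7720 0.4763 0.4208; -0.1929 0.8064 -0.5590; -0.6056 0.3504 0.7144]

rotation (quat) = (0.9073, 0.2506, 0.2828, -0.1844)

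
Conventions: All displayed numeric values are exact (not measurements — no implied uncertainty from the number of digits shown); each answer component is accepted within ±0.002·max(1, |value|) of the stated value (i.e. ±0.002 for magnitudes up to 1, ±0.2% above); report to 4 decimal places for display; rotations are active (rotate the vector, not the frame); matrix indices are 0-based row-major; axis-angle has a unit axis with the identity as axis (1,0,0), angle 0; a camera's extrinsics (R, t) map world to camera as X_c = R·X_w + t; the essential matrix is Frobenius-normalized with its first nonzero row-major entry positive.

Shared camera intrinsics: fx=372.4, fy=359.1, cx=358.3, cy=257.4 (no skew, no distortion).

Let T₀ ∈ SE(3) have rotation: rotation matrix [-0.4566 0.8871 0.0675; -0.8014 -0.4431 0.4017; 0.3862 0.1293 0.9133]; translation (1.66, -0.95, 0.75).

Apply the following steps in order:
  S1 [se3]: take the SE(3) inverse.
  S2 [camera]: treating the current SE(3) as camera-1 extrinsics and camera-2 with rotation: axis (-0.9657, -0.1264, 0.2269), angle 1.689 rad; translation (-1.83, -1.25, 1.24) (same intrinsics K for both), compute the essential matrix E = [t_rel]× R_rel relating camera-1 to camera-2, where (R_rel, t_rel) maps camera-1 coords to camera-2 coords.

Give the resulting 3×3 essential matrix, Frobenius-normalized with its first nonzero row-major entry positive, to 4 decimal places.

after S1 (invert_se3): R=[-0.4566 -0.8014 0.3862; 0.8871 -0.4431 0.1293; 0.0675 0.4017 0.9133], t=(-0.2931, -1.9905, -0.4154)
after S2 (essential): [0.1457 0.3156 0.5911; 0.1956 -0.6112 0.2927; 0.0225 0.1240 0.1278]

matrix = [0.1457 0.3156 0.5911; 0.1956 -0.6112 0.2927; 0.0225 0.1240 0.1278]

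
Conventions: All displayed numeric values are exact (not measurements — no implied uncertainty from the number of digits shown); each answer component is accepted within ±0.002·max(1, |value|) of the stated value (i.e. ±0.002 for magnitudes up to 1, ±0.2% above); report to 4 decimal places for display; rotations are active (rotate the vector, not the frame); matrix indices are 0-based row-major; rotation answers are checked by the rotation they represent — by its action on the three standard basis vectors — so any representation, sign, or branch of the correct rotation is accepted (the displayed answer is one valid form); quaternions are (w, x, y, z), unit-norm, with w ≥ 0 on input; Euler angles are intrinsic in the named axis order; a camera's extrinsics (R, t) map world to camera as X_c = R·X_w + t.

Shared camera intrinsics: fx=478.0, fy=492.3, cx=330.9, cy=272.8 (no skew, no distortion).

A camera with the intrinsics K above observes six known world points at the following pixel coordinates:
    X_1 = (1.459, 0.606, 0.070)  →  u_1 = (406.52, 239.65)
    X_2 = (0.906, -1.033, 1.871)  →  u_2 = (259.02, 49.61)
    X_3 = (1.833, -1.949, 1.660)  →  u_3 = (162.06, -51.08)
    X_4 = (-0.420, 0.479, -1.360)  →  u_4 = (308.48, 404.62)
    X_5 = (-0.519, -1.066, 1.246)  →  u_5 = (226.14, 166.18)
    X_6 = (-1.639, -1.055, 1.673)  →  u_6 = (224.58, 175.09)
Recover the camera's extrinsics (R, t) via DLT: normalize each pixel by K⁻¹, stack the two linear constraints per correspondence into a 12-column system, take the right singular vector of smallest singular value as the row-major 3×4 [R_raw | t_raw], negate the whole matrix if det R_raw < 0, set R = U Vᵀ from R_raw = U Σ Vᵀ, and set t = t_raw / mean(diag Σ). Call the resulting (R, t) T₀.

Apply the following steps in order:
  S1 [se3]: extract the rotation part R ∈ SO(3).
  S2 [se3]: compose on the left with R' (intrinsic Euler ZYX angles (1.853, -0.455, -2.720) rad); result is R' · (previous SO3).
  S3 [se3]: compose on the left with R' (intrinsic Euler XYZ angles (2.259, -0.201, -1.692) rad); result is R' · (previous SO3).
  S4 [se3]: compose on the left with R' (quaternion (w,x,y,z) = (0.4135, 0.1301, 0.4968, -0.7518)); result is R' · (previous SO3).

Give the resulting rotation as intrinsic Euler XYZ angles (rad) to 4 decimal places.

source (pnp_recover): camera pose = R=[0.3173 0.9351 0.1579; -0.2474 0.2424 -0.9381; -0.9155 0.2586 0.3083], t=(-0.3600, -0.0100, 5.4596)
after S1 (rot_of_se3): [0.3173 0.9351 0.1579; -0.2474 0.2424 -0.9381; -0.9155 0.2586 0.3083]
after S2 (compose_so3): [0.1782 -0.1641 -0.9702; -0.0801 0.9803 -0.1805; 0.9807 0.1099 0.1616]
after S3 (compose_so3): [-0.2948 0.9510 -0.0929; -0.6204 -0.2645 -0.7383; -0.7267 -0.1600 0.6680]
after S4 (compose_so3): [-0.4384 -0.8267 -0.3527; 0.8683 -0.2881 -0.4038; 0.2322 -0.4833 0.8441]

rotation (euler_xyz) = (0.4462, -0.3605, 2.0584)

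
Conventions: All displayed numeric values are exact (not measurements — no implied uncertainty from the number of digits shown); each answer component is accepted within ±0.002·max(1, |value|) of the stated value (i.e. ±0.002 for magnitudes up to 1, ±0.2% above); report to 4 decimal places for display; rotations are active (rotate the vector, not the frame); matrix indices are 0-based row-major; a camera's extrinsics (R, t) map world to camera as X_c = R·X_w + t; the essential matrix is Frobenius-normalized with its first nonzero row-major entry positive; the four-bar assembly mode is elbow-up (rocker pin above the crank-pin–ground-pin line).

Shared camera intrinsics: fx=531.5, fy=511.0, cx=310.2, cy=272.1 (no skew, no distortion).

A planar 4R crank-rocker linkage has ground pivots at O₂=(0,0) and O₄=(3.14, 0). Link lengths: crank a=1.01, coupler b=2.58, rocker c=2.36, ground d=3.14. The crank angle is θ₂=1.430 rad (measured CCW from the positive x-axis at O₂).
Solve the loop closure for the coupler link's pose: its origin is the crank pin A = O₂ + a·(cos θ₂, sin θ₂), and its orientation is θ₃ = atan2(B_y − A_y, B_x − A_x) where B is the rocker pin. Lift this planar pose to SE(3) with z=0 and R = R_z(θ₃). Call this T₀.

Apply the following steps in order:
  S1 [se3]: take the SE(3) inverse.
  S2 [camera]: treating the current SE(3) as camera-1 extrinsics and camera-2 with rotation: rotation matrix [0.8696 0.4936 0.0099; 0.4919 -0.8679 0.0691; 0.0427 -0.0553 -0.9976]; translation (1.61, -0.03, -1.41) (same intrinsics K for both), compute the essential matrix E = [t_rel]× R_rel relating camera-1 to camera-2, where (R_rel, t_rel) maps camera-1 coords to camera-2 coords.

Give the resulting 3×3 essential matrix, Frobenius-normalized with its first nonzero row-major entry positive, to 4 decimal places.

matrix = [0.0027 -0.3547 0.2351; -0.3761 0.0338 0.5597; 0.2175 -0.5604 0.0411]

source (fourbar_fk): coupler pose = R=[0.8765 -0.4814 0.0000; 0.4814 0.8765 0.0000; 0.0000 0.0000 1.0000], t=(0.1417, 1.0000, 0.0000)
after S1 (invert_se3): R=[0.8765 0.4814 0.0000; -0.4814 0.8765 0.0000; 0.0000 0.0000 1.0000], t=(-0.6056, -0.8083, 0.0000)
after S2 (essential): [0.0027 -0.3547 0.2351; -0.3761 0.0338 0.5597; 0.2175 -0.5604 0.0411]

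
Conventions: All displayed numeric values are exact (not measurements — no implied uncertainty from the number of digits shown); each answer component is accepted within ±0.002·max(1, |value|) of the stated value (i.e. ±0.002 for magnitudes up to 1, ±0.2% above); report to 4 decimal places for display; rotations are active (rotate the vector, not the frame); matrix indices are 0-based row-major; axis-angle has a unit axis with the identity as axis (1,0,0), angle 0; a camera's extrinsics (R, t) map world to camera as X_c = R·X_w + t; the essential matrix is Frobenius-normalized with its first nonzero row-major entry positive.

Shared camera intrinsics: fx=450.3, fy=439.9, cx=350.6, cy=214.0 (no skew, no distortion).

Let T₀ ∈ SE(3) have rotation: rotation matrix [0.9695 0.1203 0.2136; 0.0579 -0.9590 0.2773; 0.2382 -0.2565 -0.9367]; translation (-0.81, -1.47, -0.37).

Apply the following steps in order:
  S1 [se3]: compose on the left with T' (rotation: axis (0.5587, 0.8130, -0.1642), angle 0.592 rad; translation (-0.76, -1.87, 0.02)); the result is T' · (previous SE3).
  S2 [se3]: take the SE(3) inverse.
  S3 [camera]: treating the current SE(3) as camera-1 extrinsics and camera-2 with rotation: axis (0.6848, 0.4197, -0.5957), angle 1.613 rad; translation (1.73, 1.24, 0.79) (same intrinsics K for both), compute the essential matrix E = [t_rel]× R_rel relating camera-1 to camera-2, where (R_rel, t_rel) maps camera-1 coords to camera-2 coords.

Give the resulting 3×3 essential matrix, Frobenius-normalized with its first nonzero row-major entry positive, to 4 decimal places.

matrix = [0.3831 0.2803 0.1658; 0.3551 0.3916 -0.1722; 0.1418 -0.1275 0.6338]

after S1 (compose_se3): R=[0.9701 -0.1681 -0.1749; -0.0390 -0.8196 0.5716; -0.2395 -0.5477 -0.8017], t=(-1.8856, -3.1198, -0.3335)
after S2 (invert_se3): R=[0.9701 -0.0390 -0.2395; -0.1681 -0.8196 -0.5477; -0.1749 0.5716 -0.8017], t=(1.6277, -3.0568, 1.1860)
after S3 (essential): [0.3831 0.2803 0.1658; 0.3551 0.3916 -0.1722; 0.1418 -0.1275 0.6338]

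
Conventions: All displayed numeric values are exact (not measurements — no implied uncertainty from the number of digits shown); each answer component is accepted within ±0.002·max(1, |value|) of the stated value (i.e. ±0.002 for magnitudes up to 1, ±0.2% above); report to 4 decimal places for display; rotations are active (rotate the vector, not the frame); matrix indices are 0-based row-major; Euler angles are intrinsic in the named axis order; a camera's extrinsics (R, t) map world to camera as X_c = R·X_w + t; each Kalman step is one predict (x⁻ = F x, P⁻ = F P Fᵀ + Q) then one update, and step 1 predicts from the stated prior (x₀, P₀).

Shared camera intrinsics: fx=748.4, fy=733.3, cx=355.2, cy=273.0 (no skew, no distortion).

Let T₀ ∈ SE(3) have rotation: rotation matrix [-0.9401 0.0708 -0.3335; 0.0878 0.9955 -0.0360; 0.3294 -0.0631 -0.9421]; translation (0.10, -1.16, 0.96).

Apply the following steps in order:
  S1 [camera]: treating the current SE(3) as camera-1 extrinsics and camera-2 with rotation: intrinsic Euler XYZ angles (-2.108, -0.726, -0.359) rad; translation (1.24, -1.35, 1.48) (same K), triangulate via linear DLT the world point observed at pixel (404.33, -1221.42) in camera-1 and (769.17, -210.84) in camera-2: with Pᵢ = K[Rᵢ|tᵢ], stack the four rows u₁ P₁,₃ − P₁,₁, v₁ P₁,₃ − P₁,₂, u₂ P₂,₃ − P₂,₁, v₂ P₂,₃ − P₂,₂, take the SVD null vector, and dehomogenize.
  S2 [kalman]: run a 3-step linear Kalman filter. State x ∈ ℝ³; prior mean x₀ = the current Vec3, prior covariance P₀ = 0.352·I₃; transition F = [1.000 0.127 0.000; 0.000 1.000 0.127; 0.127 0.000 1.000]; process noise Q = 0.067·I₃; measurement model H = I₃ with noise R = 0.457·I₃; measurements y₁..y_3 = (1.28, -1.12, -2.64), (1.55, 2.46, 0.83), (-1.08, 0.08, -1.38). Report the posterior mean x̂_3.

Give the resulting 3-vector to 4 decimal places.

after S1 (triangulate): (-0.0535, -0.3640, 0.2251)
after S2 (kf_track): (0.2527, 0.2206, -0.6141)

result = (0.2527, 0.2206, -0.6141)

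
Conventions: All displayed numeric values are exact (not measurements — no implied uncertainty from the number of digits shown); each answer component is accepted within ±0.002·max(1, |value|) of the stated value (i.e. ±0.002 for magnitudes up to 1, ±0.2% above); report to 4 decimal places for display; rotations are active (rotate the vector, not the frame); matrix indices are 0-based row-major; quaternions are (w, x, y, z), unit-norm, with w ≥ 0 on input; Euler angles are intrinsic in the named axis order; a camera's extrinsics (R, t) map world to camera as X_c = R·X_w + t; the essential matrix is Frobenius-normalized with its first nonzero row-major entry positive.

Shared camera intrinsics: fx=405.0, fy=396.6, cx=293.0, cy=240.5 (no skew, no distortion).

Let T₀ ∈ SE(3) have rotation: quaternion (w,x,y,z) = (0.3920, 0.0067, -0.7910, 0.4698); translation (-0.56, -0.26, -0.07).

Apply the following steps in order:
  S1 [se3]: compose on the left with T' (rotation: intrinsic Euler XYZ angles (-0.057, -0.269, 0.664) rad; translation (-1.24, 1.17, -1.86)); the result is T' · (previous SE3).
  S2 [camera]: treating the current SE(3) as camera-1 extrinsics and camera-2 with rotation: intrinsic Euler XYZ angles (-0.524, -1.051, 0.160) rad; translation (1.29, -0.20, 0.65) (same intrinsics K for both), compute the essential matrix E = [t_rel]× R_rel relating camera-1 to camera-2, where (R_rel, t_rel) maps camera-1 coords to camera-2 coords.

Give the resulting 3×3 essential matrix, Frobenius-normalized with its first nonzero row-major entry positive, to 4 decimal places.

after S1 (compose_se3): R=[-0.9048 -0.4234 0.0454; -0.1221 0.1558 -0.9802; 0.4079 -0.8925 -0.1926], t=(-1.4921, 0.6129, -1.9706)
after S2 (essential): [0.5263 0.3895 -0.1522; -0.1251 0.4694 0.0288; -0.4138 0.3576 0.1110]

matrix = [0.5263 0.3895 -0.1522; -0.1251 0.4694 0.0288; -0.4138 0.3576 0.1110]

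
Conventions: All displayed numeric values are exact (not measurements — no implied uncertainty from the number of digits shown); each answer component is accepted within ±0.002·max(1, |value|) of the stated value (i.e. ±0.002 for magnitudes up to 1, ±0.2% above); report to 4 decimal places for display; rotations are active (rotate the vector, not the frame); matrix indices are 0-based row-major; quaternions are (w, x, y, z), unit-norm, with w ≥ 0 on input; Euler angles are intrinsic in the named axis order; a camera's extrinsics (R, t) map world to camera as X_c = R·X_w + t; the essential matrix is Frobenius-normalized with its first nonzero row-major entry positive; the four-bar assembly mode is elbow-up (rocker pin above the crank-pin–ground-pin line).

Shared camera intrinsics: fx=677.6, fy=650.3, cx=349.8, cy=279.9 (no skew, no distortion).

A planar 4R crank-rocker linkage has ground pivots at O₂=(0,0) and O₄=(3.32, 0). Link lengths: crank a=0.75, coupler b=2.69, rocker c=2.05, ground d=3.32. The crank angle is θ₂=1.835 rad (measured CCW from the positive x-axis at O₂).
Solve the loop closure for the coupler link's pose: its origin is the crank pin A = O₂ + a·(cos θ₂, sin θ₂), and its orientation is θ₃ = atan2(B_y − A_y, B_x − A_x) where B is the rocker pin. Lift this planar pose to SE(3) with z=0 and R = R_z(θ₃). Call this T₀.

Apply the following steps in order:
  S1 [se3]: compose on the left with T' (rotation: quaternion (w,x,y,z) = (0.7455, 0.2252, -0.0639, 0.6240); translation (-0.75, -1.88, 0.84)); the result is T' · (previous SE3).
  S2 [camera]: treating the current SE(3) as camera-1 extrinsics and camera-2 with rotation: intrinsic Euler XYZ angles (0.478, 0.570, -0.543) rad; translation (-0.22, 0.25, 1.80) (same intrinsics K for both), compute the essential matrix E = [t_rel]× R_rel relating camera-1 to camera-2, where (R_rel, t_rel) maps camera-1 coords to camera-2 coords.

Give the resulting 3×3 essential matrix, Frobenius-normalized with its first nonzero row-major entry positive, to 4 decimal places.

source (fourbar_fk): coupler pose = R=[0.9215 -0.3883 0.0000; 0.3883 0.9215 0.0000; 0.0000 0.0000 1.0000], t=(-0.1959, 0.7240, 0.0000)
after S1 (compose_se3): R=[-0.1761 -0.9667 0.1858; 0.8774 -0.2397 -0.4155; 0.4462 0.0898 0.8904], t=(-1.4862, -1.9699, 0.9517)
after S2 (essential): [0.1366 -0.4590 0.2385; -0.0908 0.4493 -0.1065; -0.1743 -0.2844 -0.6173]

matrix = [0.1366 -0.4590 0.2385; -0.0908 0.4493 -0.1065; -0.1743 -0.2844 -0.6173]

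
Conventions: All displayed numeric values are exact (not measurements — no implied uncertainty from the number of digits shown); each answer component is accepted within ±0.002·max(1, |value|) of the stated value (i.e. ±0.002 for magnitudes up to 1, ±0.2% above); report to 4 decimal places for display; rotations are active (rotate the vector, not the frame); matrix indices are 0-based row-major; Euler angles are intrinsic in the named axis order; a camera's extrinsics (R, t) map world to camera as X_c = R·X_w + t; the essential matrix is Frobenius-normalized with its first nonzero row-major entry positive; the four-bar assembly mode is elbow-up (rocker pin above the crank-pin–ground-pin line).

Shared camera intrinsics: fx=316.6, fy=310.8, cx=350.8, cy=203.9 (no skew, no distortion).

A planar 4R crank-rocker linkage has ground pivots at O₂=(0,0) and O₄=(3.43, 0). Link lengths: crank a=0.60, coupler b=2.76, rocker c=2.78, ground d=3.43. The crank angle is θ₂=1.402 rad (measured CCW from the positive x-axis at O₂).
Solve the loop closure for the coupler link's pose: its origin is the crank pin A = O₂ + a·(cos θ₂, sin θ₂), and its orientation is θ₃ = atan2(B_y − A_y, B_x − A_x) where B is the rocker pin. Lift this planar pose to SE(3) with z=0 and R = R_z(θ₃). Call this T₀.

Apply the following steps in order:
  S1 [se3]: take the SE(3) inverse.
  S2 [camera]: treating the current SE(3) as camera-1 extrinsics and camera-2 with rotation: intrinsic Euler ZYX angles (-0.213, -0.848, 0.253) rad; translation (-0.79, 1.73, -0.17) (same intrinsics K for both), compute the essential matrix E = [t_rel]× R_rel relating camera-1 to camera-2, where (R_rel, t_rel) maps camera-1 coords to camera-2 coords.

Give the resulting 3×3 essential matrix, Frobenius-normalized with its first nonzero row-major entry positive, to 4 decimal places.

source (fourbar_fk): coupler pose = R=[0.7363 -0.6766 0.0000; 0.6766 0.7363 0.0000; 0.0000 0.0000 1.0000], t=(0.1008, 0.5915, 0.0000)
after S1 (invert_se3): R=[0.7363 0.6766 0.0000; -0.6766 0.7363 0.0000; 0.0000 0.0000 1.0000], t=(-0.4744, -0.3673, 0.0000)
after S2 (essential): [0.4481 -0.2612 0.4327; 0.1395 -0.0811 0.1332; -0.4493 0.1132 0.5342]

matrix = [0.4481 -0.2612 0.4327; 0.1395 -0.0811 0.1332; -0.4493 0.1132 0.5342]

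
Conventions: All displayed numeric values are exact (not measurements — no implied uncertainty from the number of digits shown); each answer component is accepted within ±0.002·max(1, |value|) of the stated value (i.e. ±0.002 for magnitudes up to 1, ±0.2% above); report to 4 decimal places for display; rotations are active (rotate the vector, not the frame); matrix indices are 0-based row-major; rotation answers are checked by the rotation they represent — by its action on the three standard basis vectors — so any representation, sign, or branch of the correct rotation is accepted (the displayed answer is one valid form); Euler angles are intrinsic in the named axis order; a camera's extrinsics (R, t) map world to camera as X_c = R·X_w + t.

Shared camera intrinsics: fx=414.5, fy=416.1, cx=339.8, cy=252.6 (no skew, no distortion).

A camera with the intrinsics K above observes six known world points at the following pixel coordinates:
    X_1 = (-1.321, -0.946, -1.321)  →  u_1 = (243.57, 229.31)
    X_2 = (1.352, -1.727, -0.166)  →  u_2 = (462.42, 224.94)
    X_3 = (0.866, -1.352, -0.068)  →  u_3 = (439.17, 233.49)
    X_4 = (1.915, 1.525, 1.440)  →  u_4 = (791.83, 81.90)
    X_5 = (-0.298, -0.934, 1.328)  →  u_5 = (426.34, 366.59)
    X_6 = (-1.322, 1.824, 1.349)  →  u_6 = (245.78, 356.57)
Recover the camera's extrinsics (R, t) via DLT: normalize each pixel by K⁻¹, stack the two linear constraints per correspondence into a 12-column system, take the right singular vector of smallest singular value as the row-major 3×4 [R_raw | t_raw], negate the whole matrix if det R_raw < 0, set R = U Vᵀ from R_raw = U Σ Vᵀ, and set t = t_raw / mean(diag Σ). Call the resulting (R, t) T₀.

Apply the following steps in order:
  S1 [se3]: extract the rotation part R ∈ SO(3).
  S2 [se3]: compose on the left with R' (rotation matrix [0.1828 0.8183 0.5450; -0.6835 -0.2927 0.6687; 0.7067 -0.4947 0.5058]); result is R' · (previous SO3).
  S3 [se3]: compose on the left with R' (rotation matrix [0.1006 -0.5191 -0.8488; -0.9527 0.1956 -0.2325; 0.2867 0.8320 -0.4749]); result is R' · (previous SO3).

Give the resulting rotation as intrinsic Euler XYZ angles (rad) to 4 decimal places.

rotation (euler_xyz) = (2.2844, 0.7979, -2.5824)

source (pnp_recover): camera pose = R=[0.8669 -0.1473 0.4763; -0.4870 -0.4541 0.7460; 0.1064 -0.8787 -0.4654], t=(0.3800, -0.3900, 4.1001)
after S1 (rot_of_se3): [0.8669 -0.1473 0.4763; -0.4870 -0.4541 0.7460; 0.1064 -0.8787 -0.4654]
after S2 (compose_so3): [-0.1821 -0.8774 0.4439; -0.3788 -0.3540 -0.8551; 0.9074 -0.3239 -0.2679]
after S3 (compose_so3): [-0.5918 0.3704 0.7159; -0.1116 0.8420 -0.5278; -0.7983 -0.3923 -0.4570]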